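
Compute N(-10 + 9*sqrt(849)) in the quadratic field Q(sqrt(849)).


N(a + b*sqrt(d)) = a^2 - d*b^2
= (-10)^2 - (849)*(9)^2
= 100 - 68769
= -68669

-68669


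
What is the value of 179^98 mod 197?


p = 197 is prime and the exponent is (p-1)/2 = 98, so by Euler's criterion 179^98 = (179/197) = +1 or -1 mod 197.
Compute by square-and-multiply:
  98 = 64 + 32 + 2 (binary 1100010)
  Repeated squaring mod 197: 179^1 = 179, 179^2 = 127, 179^4 = 172, 179^8 = 34, 179^16 = 171, 179^32 = 85, 179^64 = 133
  179^98 = 179^64 * 179^32 * 179^2 = 133 * 85 * 127 mod 197
    133 * 85 = 11305 = 76 mod 197
    76 * 127 = 9652 = 196 mod 197
  179^98 = 196 mod 197
Result 196 = p - 1 = -1 mod 197: 179 is a quadratic non-residue mod 197. As a residue in [0, p-1] the value is 196.
179^98 mod 197 = 196

196


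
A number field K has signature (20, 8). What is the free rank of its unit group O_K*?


By Dirichlet's unit theorem:
rank = r1 + r2 - 1
= 20 + 8 - 1
= 27

27


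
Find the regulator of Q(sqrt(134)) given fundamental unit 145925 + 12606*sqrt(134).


epsilon = 145925 + 12606*sqrt(134)
= 291850.0000
R = ln(291850.0000)
= 12.5840

12.5840


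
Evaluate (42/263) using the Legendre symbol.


p = 263 is prime, so compute (42/263) with the reciprocity algorithm (Jacobi-symbol steps: pull out 2s via (2/n), flip via reciprocity, reduce):
  pull out 2: (2/263) = +1  (since 263 mod 8 = 7)
  reciprocity: (21/263) -> +(263/21)
  reduce: (11/21)
  reciprocity: (11/21) -> +(21/11)
  reduce: (10/11)
  pull out 2: (2/11) = -1  (since 11 mod 8 = 3)
  reciprocity: (5/11) -> +(11/5)
  reduce: (1/5)
  (1/5) = 1
Product of signs = -1
(42/263) = -1

-1


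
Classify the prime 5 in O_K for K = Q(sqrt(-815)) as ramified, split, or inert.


K = Q(sqrt(-815)). Since d mod 4 = 1, disc(K) = -815.
Check p | disc: -815 mod 5 = 0.
p divides disc, so p ramifies: (p) = P^2 with e=2, f=1, g=1.
Therefore p is ramified.

ramified


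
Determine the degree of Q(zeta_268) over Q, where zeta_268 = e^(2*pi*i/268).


The degree equals Euler's totient phi(268).
268 = 2^2 * 67
phi(268) = 132

132


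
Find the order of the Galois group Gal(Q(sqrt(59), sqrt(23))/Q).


The 2 square roots of distinct primes are multiplicatively independent over Q,
so [K:Q] = 2^2 and Gal(K/Q) is isomorphic to (Z/2Z)^2.
|Gal| = 2^2 = 4

4


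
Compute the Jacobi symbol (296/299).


Compute (296/299) via quadratic reciprocity:
  pull out 2: (2/299) = -1  (since 299 mod 8 = 3)
  pull out 2: (2/299) = -1  (since 299 mod 8 = 3)
  pull out 2: (2/299) = -1  (since 299 mod 8 = 3)
  reciprocity: (37/299) -> +(299/37)
  reduce: (3/37)
  reciprocity: (3/37) -> +(37/3)
  reduce: (1/3)
  (1/3) = 1
Product of signs = -1

-1


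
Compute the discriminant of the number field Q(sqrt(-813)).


For K = Q(sqrt(d)) with d squarefree: disc(K) = d if d = 1 mod 4, and disc(K) = 4d if d = 2 or 3 mod 4.
Here d = -813, and d mod 4 = 3.
d = 3 mod 4, not 1 (O_K = Z[sqrt(d)]), so disc(K) = 4d = 4 * (-813) = -3252

-3252


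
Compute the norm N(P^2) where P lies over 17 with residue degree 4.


N(P^a) = p^(a*f)
= 17^(2*4)
= 17^8
= 6975757441

6975757441


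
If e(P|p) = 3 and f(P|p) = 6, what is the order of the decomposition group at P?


|D_P| = e * f
= 3 * 6
= 18

18


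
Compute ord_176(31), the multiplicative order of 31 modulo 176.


We want ord_176(31), the smallest k >= 1 with 31^k = 1 mod 176.
n = 176 = 2^4 * 11, phi(176) = 80; the order divides phi(n).
Divisors of 80: 1, 2, 4, 5, 8, 10, 16, 20, 40, 80
Repeated squaring mod 176: 31^1 = 31, 31^2 = 81, 31^4 = 49, 31^8 = 113, 31^16 = 97, 31^32 = 81, 31^64 = 49
Test divisors in increasing order:
  k=1: 31^1 = 31 mod 176
  k=2: 31^2 = 81 mod 176
  k=4: 31^4 = 49 mod 176
  k=5: 31^5 = 49 * 31 = 111 mod 176
  k=8: 31^8 = 113 mod 176
  k=10: 31^10 = 113 * 81 = 1 mod 176  <- first divisor giving 1
Order = 10

10


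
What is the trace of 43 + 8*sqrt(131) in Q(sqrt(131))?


Tr(a + b*sqrt(d)) = (a + b*sqrt(d)) + (a - b*sqrt(d)) = 2a
= 2 * (43)
= 86

86


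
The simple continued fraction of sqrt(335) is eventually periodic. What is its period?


Run the CF algorithm for sqrt(335).
a_0 = floor(sqrt(335)) = 18; set m_0=0, q_0=1.
Recurrence: m' = q*a - m,  q' = (d - m'^2)/q,  a' = floor((a_0 + m')/q').
  step 1: m=18, q=11, a=3
  step 2: m=15, q=10, a=3
  step 3: m=15, q=11, a=3
  step 4: m=18, q=1, a=36
a_4 = 2*a_0 = 36, so the period closes here.
sqrt(335) = [18; 3, 3, 3, 36]
Period length = 4

4


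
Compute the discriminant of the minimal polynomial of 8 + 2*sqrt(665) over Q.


The element 8 + 2*sqrt(665) has minimal polynomial:
x^2 - 16*x - 2596
Discriminant = (-16)^2 - 4*(-2596)
= 256 + 10384
= 10640

10640


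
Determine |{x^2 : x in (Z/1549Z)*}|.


For prime p, the number of non-zero quadratic residues is (p-1)/2.
= (1549-1)/2
= 774

774


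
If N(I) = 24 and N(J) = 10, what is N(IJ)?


N(IJ) = N(I) * N(J)
= 24 * 10
= 240

240


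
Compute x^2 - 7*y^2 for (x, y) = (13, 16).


x^2 - d*y^2
= 13^2 - 7*16^2
= 169 - 1792
= -1623

-1623


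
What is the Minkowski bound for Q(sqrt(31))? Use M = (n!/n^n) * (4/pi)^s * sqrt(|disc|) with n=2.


d = 31, d mod 4 = 3, so disc(K) = 4d = 124; |disc(K)| = 124
Real quadratic field, so n = 2, s = r2 = 0, r1 = 2
M = (n!/n^n) * (4/pi)^s * sqrt(|disc(K)|) = (2!/2^2) * (4/pi)^0 * sqrt(124)
= 0.5 * 1.000000 * 11.135529
= 5.5678

5.5678


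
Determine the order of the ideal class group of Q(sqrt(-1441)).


K = Q(sqrt(-1441)). d mod 4 = 3, so D = disc(K) = 4d = -5764
h(K) equals the number of primitive reduced positive-definite forms (a, b, c) = a*x^2 + b*x*y + c*y^2 with b^2 - 4ac = D,
where reduced means |b| <= a <= c, with b >= 0 whenever |b| = a or a = c, and primitive means gcd(a, b, c) = 1.
Reduced forces 3a^2 <= |D| = 5764, so 1 <= a <= 43; b must have the parity of D, and c = (b^2 - D)/(4a) must be an integer >= a.
Enumerate a = 1..43, b in [-a, a]:
  a=1: (1, 0, 1441)  [1]
  a=2: (2, 2, 721)  [1]
  a=3..4: none
  a=5: (5, -4, 289), (5, 4, 289)  [2]
  a=6: none
  a=7: (7, -2, 206), (7, 2, 206)  [2]
  a=8..9: none
  a=10: (10, -6, 145), (10, 6, 145)  [2]
  a=11: (11, 0, 131)  [1]
  a=12..13: none
  a=14: (14, -2, 103), (14, 2, 103)  [2]
  a=15..16: none
  a=17: (17, -4, 85), (17, 4, 85)  [2]
  a=18..21: none
  a=22: (22, 22, 71)  [1]
  a=23: (23, -20, 67), (23, 20, 67)  [2]
  a=24: none
  a=25: (25, -6, 58), (25, 6, 58)  [2]
  a=26..28: none
  a=29: (29, -6, 50), (29, 6, 50)  [2]
  a=30: none
  a=31: (31, -8, 47), (31, 8, 47)  [2]
  a=32..33: none
  a=34: (34, -30, 49), (34, 30, 49)  [2]
  a=35: (35, -26, 46), (35, -16, 43), (35, 16, 43), (35, 26, 46)  [4]
  a=36..43: none
Total reduced forms: 1 + 1 + 2 + 2 + 2 + 1 + 2 + 2 + 1 + 2 + 2 + 2 + 2 + 2 + 4 = 28
h = 28

28


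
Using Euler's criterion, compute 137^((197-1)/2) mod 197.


p = 197 is prime and the exponent is (p-1)/2 = 98, so by Euler's criterion 137^98 = (137/197) = +1 or -1 mod 197.
Compute by square-and-multiply:
  98 = 64 + 32 + 2 (binary 1100010)
  Repeated squaring mod 197: 137^1 = 137, 137^2 = 54, 137^4 = 158, 137^8 = 142, 137^16 = 70, 137^32 = 172, 137^64 = 34
  137^98 = 137^64 * 137^32 * 137^2 = 34 * 172 * 54 mod 197
    34 * 172 = 5848 = 135 mod 197
    135 * 54 = 7290 = 1 mod 197
  137^98 = 1 mod 197
Result 1: 137 is a quadratic residue mod 197.
137^98 mod 197 = 1

1


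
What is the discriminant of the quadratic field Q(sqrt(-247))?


For K = Q(sqrt(d)) with d squarefree: disc(K) = d if d = 1 mod 4, and disc(K) = 4d if d = 2 or 3 mod 4.
Here d = -247, and d mod 4 = 1.
d = 1 mod 4 (O_K = Z[(1+sqrt(d))/2]), so disc(K) = d = -247

-247


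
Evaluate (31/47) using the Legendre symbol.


p = 47 is prime, so compute (31/47) with the reciprocity algorithm (Jacobi-symbol steps: pull out 2s via (2/n), flip via reciprocity, reduce):
  reciprocity: (31/47) -> -(47/31)
  reduce: (16/31)
  pull out 2: (2/31) = +1  (since 31 mod 8 = 7)
  pull out 2: (2/31) = +1  (since 31 mod 8 = 7)
  pull out 2: (2/31) = +1  (since 31 mod 8 = 7)
  pull out 2: (2/31) = +1  (since 31 mod 8 = 7)
  (1/31) = 1
Product of signs = -1
(31/47) = -1

-1


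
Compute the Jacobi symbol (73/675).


Compute (73/675) via quadratic reciprocity:
  reciprocity: (73/675) -> +(675/73)
  reduce: (18/73)
  pull out 2: (2/73) = +1  (since 73 mod 8 = 1)
  reciprocity: (9/73) -> +(73/9)
  reduce: (1/9)
  (1/9) = 1
Product of signs = 1

1


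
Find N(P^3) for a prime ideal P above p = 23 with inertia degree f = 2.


N(P^a) = p^(a*f)
= 23^(3*2)
= 23^6
= 148035889

148035889


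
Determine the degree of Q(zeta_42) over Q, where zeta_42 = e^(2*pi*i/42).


The degree equals Euler's totient phi(42).
42 = 2 * 3 * 7
phi(42) = 12

12


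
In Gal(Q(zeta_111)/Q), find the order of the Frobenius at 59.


The Frobenius at p in Gal(Q(zeta_n)/Q) = (Z/nZ)* is the class of p, so its order is ord_111(59), the smallest k >= 1 with 59^k = 1 mod 111.
n = 111 = 3 * 37, phi(111) = 72; the order divides phi(n).
Divisors of 72: 1, 2, 3, 4, 6, 8, 9, 12, 18, 24, 36, 72
Repeated squaring mod 111: 59^1 = 59, 59^2 = 40, 59^4 = 46, 59^8 = 7, 59^16 = 49, 59^32 = 70, 59^64 = 16
Test divisors in increasing order:
  k=1: 59^1 = 59 mod 111
  k=2: 59^2 = 40 mod 111
  k=3: 59^3 = 40 * 59 = 29 mod 111
  k=4: 59^4 = 46 mod 111
  k=6: 59^6 = 46 * 40 = 64 mod 111
  k=8: 59^8 = 7 mod 111
  k=9: 59^9 = 7 * 59 = 80 mod 111
  k=12: 59^12 = 7 * 46 = 100 mod 111
  k=18: 59^18 = 49 * 40 = 73 mod 111
  k=24: 59^24 = 49 * 7 = 10 mod 111
  k=36: 59^36 = 70 * 46 = 1 mod 111  <- first divisor giving 1
Order = 36

36


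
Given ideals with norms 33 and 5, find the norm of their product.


N(IJ) = N(I) * N(J)
= 33 * 5
= 165

165


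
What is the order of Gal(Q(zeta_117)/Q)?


|Gal(Q(zeta_117)/Q)| = phi(117)
= 72

72


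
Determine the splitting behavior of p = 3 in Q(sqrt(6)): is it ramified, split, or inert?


K = Q(sqrt(6)). Since d mod 4 = 2, disc(K) = 24.
Check p | disc: 24 mod 3 = 0.
p divides disc, so p ramifies: (p) = P^2 with e=2, f=1, g=1.
Therefore p is ramified.

ramified


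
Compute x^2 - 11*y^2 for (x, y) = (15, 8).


x^2 - d*y^2
= 15^2 - 11*8^2
= 225 - 704
= -479

-479


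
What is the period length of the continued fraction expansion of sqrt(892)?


Run the CF algorithm for sqrt(892).
a_0 = floor(sqrt(892)) = 29; set m_0=0, q_0=1.
Recurrence: m' = q*a - m,  q' = (d - m'^2)/q,  a' = floor((a_0 + m')/q').
  step 1: m=29, q=51, a=1
  step 2: m=22, q=8, a=6
  step 3: m=26, q=27, a=2
  step 4: m=28, q=4, a=14
  step 5: m=28, q=27, a=2
  step 6: m=26, q=8, a=6
  step 7: m=22, q=51, a=1
  step 8: m=29, q=1, a=58
a_8 = 2*a_0 = 58, so the period closes here.
sqrt(892) = [29; 1, 6, 2, 14, 2, 6, 1, 58]
Period length = 8

8


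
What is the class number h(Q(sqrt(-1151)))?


K = Q(sqrt(-1151)). d mod 4 = 1, so D = disc(K) = d = -1151
h(K) equals the number of primitive reduced positive-definite forms (a, b, c) = a*x^2 + b*x*y + c*y^2 with b^2 - 4ac = D,
where reduced means |b| <= a <= c, with b >= 0 whenever |b| = a or a = c, and primitive means gcd(a, b, c) = 1.
Reduced forces 3a^2 <= |D| = 1151, so 1 <= a <= 19; b must have the parity of D, and c = (b^2 - D)/(4a) must be an integer >= a.
Enumerate a = 1..19, b in [-a, a]:
  a=1: (1, 1, 288)  [1]
  a=2: (2, -1, 144), (2, 1, 144)  [2]
  a=3: (3, -1, 96), (3, 1, 96)  [2]
  a=4: (4, -1, 72), (4, 1, 72)  [2]
  a=5: (5, -3, 58), (5, 3, 58)  [2]
  a=6: (6, -5, 49), (6, -1, 48), (6, 1, 48), (6, 5, 49)  [4]
  a=7: (7, -5, 42), (7, 5, 42)  [2]
  a=8: (8, -1, 36), (8, 1, 36)  [2]
  a=9: (9, -1, 32), (9, 1, 32)  [2]
  a=10: (10, -7, 30), (10, -3, 29), (10, 3, 29), (10, 7, 30)  [4]
  a=11: (11, -9, 28), (11, 9, 28)  [2]
  a=12: (12, -7, 25), (12, -1, 24), (12, 1, 24), (12, 7, 25)  [4]
  a=13: none
  a=14: (14, -9, 22), (14, -5, 21), (14, 5, 21), (14, 9, 22)  [4]
  a=15: (15, -13, 22), (15, -7, 20), (15, 7, 20), (15, 13, 22)  [4]
  a=16: (16, -1, 18), (16, 1, 18)  [2]
  a=17: none
  a=18: (18, -17, 20), (18, 17, 20)  [2]
  a=19: none
Total reduced forms: 1 + 2 + 2 + 2 + 2 + 4 + 2 + 2 + 2 + 4 + 2 + 4 + 4 + 4 + 2 + 2 = 41
h = 41

41


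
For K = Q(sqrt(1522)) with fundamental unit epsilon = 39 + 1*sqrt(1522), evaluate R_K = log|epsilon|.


epsilon = 39 + 1*sqrt(1522)
= 78.0128
R = ln(78.0128)
= 4.3569

4.3569


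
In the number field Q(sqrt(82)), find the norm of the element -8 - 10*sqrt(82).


N(a + b*sqrt(d)) = a^2 - d*b^2
= (-8)^2 - (82)*(-10)^2
= 64 - 8200
= -8136

-8136


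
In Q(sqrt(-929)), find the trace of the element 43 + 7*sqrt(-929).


Tr(a + b*sqrt(d)) = (a + b*sqrt(d)) + (a - b*sqrt(d)) = 2a
= 2 * (43)
= 86

86


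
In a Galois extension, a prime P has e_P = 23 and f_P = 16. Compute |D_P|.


|D_P| = e * f
= 23 * 16
= 368

368


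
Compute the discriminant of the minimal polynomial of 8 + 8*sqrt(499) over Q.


The element 8 + 8*sqrt(499) has minimal polynomial:
x^2 - 16*x - 31872
Discriminant = (-16)^2 - 4*(-31872)
= 256 + 127488
= 127744

127744


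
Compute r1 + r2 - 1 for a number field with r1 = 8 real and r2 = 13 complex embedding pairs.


By Dirichlet's unit theorem:
rank = r1 + r2 - 1
= 8 + 13 - 1
= 20

20


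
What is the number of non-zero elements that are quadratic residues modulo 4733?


For prime p, the number of non-zero quadratic residues is (p-1)/2.
= (4733-1)/2
= 2366

2366


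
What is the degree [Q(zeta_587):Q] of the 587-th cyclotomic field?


The degree equals Euler's totient phi(587).
587 = 587
phi(587) = 586

586


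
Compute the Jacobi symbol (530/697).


Compute (530/697) via quadratic reciprocity:
  pull out 2: (2/697) = +1  (since 697 mod 8 = 1)
  reciprocity: (265/697) -> +(697/265)
  reduce: (167/265)
  reciprocity: (167/265) -> +(265/167)
  reduce: (98/167)
  pull out 2: (2/167) = +1  (since 167 mod 8 = 7)
  reciprocity: (49/167) -> +(167/49)
  reduce: (20/49)
  pull out 2: (2/49) = +1  (since 49 mod 8 = 1)
  pull out 2: (2/49) = +1  (since 49 mod 8 = 1)
  reciprocity: (5/49) -> +(49/5)
  reduce: (4/5)
  pull out 2: (2/5) = -1  (since 5 mod 8 = 5)
  pull out 2: (2/5) = -1  (since 5 mod 8 = 5)
  (1/5) = 1
Product of signs = 1

1


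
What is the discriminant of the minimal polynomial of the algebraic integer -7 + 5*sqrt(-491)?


The element -7 + 5*sqrt(-491) has minimal polynomial:
x^2 + 14*x + 12324
Discriminant = (14)^2 - 4*(12324)
= 196 - 49296
= -49100

-49100


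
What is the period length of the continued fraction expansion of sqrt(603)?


Run the CF algorithm for sqrt(603).
a_0 = floor(sqrt(603)) = 24; set m_0=0, q_0=1.
Recurrence: m' = q*a - m,  q' = (d - m'^2)/q,  a' = floor((a_0 + m')/q').
  step 1: m=24, q=27, a=1
  step 2: m=3, q=22, a=1
  step 3: m=19, q=11, a=3
  step 4: m=14, q=37, a=1
  step 5: m=23, q=2, a=23
  step 6: m=23, q=37, a=1
  step 7: m=14, q=11, a=3
  step 8: m=19, q=22, a=1
  step 9: m=3, q=27, a=1
  step 10: m=24, q=1, a=48
a_10 = 2*a_0 = 48, so the period closes here.
sqrt(603) = [24; 1, 1, 3, 1, 23, 1, 3, 1, 1, 48]
Period length = 10

10


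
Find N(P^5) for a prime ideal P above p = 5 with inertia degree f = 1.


N(P^a) = p^(a*f)
= 5^(5*1)
= 5^5
= 3125

3125


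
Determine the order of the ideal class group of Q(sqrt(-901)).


K = Q(sqrt(-901)). d mod 4 = 3, so D = disc(K) = 4d = -3604
h(K) equals the number of primitive reduced positive-definite forms (a, b, c) = a*x^2 + b*x*y + c*y^2 with b^2 - 4ac = D,
where reduced means |b| <= a <= c, with b >= 0 whenever |b| = a or a = c, and primitive means gcd(a, b, c) = 1.
Reduced forces 3a^2 <= |D| = 3604, so 1 <= a <= 34; b must have the parity of D, and c = (b^2 - D)/(4a) must be an integer >= a.
Enumerate a = 1..34, b in [-a, a]:
  a=1: (1, 0, 901)  [1]
  a=2: (2, 2, 451)  [1]
  a=3..4: none
  a=5: (5, -4, 181), (5, 4, 181)  [2]
  a=6: none
  a=7: (7, -6, 130), (7, 6, 130)  [2]
  a=8..9: none
  a=10: (10, -6, 91), (10, 6, 91)  [2]
  a=11: (11, -2, 82), (11, 2, 82)  [2]
  a=12: none
  a=13: (13, -6, 70), (13, 6, 70)  [2]
  a=14: (14, -6, 65), (14, 6, 65)  [2]
  a=15..16: none
  a=17: (17, 0, 53)  [1]
  a=18: none
  a=19: (19, -14, 50), (19, 14, 50)  [2]
  a=20..21: none
  a=22: (22, -2, 41), (22, 2, 41)  [2]
  a=23..24: none
  a=25: (25, -14, 38), (25, 14, 38)  [2]
  a=26: (26, -6, 35), (26, 6, 35)  [2]
  a=27..33: none
  a=34: (34, 34, 35)  [1]
Total reduced forms: 1 + 1 + 2 + 2 + 2 + 2 + 2 + 2 + 1 + 2 + 2 + 2 + 2 + 1 = 24
h = 24

24


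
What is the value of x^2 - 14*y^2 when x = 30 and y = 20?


x^2 - d*y^2
= 30^2 - 14*20^2
= 900 - 5600
= -4700

-4700


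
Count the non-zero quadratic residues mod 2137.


For prime p, the number of non-zero quadratic residues is (p-1)/2.
= (2137-1)/2
= 1068

1068


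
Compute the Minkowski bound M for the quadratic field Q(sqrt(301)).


d = 301, d mod 4 = 1, so disc(K) = d = 301; |disc(K)| = 301
Real quadratic field, so n = 2, s = r2 = 0, r1 = 2
M = (n!/n^n) * (4/pi)^s * sqrt(|disc(K)|) = (2!/2^2) * (4/pi)^0 * sqrt(301)
= 0.5 * 1.000000 * 17.349352
= 8.6747

8.6747


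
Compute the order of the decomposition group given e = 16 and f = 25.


|D_P| = e * f
= 16 * 25
= 400

400


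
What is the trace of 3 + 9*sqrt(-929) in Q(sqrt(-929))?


Tr(a + b*sqrt(d)) = (a + b*sqrt(d)) + (a - b*sqrt(d)) = 2a
= 2 * (3)
= 6

6


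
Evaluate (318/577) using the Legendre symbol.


p = 577 is prime, so compute (318/577) with the reciprocity algorithm (Jacobi-symbol steps: pull out 2s via (2/n), flip via reciprocity, reduce):
  pull out 2: (2/577) = +1  (since 577 mod 8 = 1)
  reciprocity: (159/577) -> +(577/159)
  reduce: (100/159)
  pull out 2: (2/159) = +1  (since 159 mod 8 = 7)
  pull out 2: (2/159) = +1  (since 159 mod 8 = 7)
  reciprocity: (25/159) -> +(159/25)
  reduce: (9/25)
  reciprocity: (9/25) -> +(25/9)
  reduce: (7/9)
  reciprocity: (7/9) -> +(9/7)
  reduce: (2/7)
  pull out 2: (2/7) = +1  (since 7 mod 8 = 7)
  (1/7) = 1
Product of signs = 1
(318/577) = 1

1


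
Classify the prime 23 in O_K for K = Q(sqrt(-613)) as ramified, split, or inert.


K = Q(sqrt(-613)). Since d mod 4 = 3, disc(K) = -2452.
Check p | disc: -2452 mod 23 = 9.
p does not divide disc. Compute Legendre symbol (d/p):
8^((23-1)/2) mod 23 = 1
(d/p) = 1, so p splits: (p) = P*P' with e=1, f=1, g=2.
Therefore p is split.

split


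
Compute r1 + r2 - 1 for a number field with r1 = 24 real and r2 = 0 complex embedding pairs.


By Dirichlet's unit theorem:
rank = r1 + r2 - 1
= 24 + 0 - 1
= 23

23


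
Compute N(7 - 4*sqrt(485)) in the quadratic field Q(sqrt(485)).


N(a + b*sqrt(d)) = a^2 - d*b^2
= (7)^2 - (485)*(-4)^2
= 49 - 7760
= -7711

-7711


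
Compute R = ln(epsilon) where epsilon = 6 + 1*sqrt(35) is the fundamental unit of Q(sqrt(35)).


epsilon = 6 + 1*sqrt(35)
= 11.9161
R = ln(11.9161)
= 2.4779

2.4779


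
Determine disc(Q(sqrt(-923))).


For K = Q(sqrt(d)) with d squarefree: disc(K) = d if d = 1 mod 4, and disc(K) = 4d if d = 2 or 3 mod 4.
Here d = -923, and d mod 4 = 1.
d = 1 mod 4 (O_K = Z[(1+sqrt(d))/2]), so disc(K) = d = -923

-923


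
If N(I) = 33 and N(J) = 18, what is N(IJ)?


N(IJ) = N(I) * N(J)
= 33 * 18
= 594

594


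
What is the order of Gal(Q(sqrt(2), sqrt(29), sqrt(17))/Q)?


The 3 square roots of distinct primes are multiplicatively independent over Q,
so [K:Q] = 2^3 and Gal(K/Q) is isomorphic to (Z/2Z)^3.
|Gal| = 2^3 = 8

8


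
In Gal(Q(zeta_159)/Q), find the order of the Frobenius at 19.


The Frobenius at p in Gal(Q(zeta_n)/Q) = (Z/nZ)* is the class of p, so its order is ord_159(19), the smallest k >= 1 with 19^k = 1 mod 159.
n = 159 = 3 * 53, phi(159) = 104; the order divides phi(n).
Divisors of 104: 1, 2, 4, 8, 13, 26, 52, 104
Repeated squaring mod 159: 19^1 = 19, 19^2 = 43, 19^4 = 100, 19^8 = 142, 19^16 = 130, 19^32 = 46, 19^64 = 49
Test divisors in increasing order:
  k=1: 19^1 = 19 mod 159
  k=2: 19^2 = 43 mod 159
  k=4: 19^4 = 100 mod 159
  k=8: 19^8 = 142 mod 159
  k=13: 19^13 = 142 * 100 * 19 = 136 mod 159
  k=26: 19^26 = 130 * 142 * 43 = 52 mod 159
  k=52: 19^52 = 46 * 130 * 100 = 1 mod 159  <- first divisor giving 1
Order = 52

52


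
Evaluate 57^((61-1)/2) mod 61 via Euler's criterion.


p = 61 is prime and the exponent is (p-1)/2 = 30, so by Euler's criterion 57^30 = (57/61) = +1 or -1 mod 61.
Compute by square-and-multiply:
  30 = 16 + 8 + 4 + 2 (binary 11110)
  Repeated squaring mod 61: 57^1 = 57, 57^2 = 16, 57^4 = 12, 57^8 = 22, 57^16 = 57
  57^30 = 57^16 * 57^8 * 57^4 * 57^2 = 57 * 22 * 12 * 16 mod 61
    57 * 22 = 1254 = 34 mod 61
    34 * 12 = 408 = 42 mod 61
    42 * 16 = 672 = 1 mod 61
  57^30 = 1 mod 61
Result 1: 57 is a quadratic residue mod 61.
57^30 mod 61 = 1

1


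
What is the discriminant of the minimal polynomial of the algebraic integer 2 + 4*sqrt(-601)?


The element 2 + 4*sqrt(-601) has minimal polynomial:
x^2 - 4*x + 9620
Discriminant = (-4)^2 - 4*(9620)
= 16 - 38480
= -38464

-38464


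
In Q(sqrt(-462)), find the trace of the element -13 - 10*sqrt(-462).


Tr(a + b*sqrt(d)) = (a + b*sqrt(d)) + (a - b*sqrt(d)) = 2a
= 2 * (-13)
= -26

-26


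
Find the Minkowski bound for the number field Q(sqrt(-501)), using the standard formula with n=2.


d = -501, d mod 4 = 3, so disc(K) = 4d = -2004; |disc(K)| = 2004
Imaginary quadratic field, so n = 2, s = r2 = 1, r1 = 0
M = (n!/n^n) * (4/pi)^s * sqrt(|disc(K)|) = (2!/2^2) * (4/pi)^1 * sqrt(2004)
= 0.5 * 1.273240 * 44.766059
= 28.4990

28.4990


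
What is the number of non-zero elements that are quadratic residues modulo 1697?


For prime p, the number of non-zero quadratic residues is (p-1)/2.
= (1697-1)/2
= 848

848


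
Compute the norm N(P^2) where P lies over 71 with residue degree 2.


N(P^a) = p^(a*f)
= 71^(2*2)
= 71^4
= 25411681

25411681


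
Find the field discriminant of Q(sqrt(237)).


For K = Q(sqrt(d)) with d squarefree: disc(K) = d if d = 1 mod 4, and disc(K) = 4d if d = 2 or 3 mod 4.
Here d = 237, and d mod 4 = 1.
d = 1 mod 4 (O_K = Z[(1+sqrt(d))/2]), so disc(K) = d = 237

237


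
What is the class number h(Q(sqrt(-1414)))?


K = Q(sqrt(-1414)). d mod 4 = 2, so D = disc(K) = 4d = -5656
h(K) equals the number of primitive reduced positive-definite forms (a, b, c) = a*x^2 + b*x*y + c*y^2 with b^2 - 4ac = D,
where reduced means |b| <= a <= c, with b >= 0 whenever |b| = a or a = c, and primitive means gcd(a, b, c) = 1.
Reduced forces 3a^2 <= |D| = 5656, so 1 <= a <= 43; b must have the parity of D, and c = (b^2 - D)/(4a) must be an integer >= a.
Enumerate a = 1..43, b in [-a, a]:
  a=1: (1, 0, 1414)  [1]
  a=2: (2, 0, 707)  [1]
  a=3..4: none
  a=5: (5, -2, 283), (5, 2, 283)  [2]
  a=6: none
  a=7: (7, 0, 202)  [1]
  a=8..9: none
  a=10: (10, -8, 143), (10, 8, 143)  [2]
  a=11: (11, -8, 130), (11, 8, 130)  [2]
  a=12: none
  a=13: (13, -8, 110), (13, 8, 110)  [2]
  a=14: (14, 0, 101)  [1]
  a=15..18: none
  a=19: (19, -14, 77), (19, 14, 77)  [2]
  a=20..21: none
  a=22: (22, -8, 65), (22, 8, 65)  [2]
  a=23: (23, -18, 65), (23, 18, 65)  [2]
  a=24: none
  a=25: (25, -12, 58), (25, 12, 58)  [2]
  a=26: (26, -8, 55), (26, 8, 55)  [2]
  a=27..28: none
  a=29: (29, -12, 50), (29, 12, 50)  [2]
  a=30..34: none
  a=35: (35, -28, 46), (35, 28, 46)  [2]
  a=36..37: none
  a=38: (38, -24, 41), (38, 24, 41)  [2]
  a=39..43: none
Total reduced forms: 1 + 1 + 2 + 1 + 2 + 2 + 2 + 1 + 2 + 2 + 2 + 2 + 2 + 2 + 2 + 2 = 28
h = 28

28


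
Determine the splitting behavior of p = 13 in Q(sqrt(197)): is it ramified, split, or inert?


K = Q(sqrt(197)). Since d mod 4 = 1, disc(K) = 197.
Check p | disc: 197 mod 13 = 2.
p does not divide disc. Compute Legendre symbol (d/p):
2^((13-1)/2) mod 13 = -1
(d/p) = -1, so p is inert: (p) stays prime with e=1, f=2, g=1.
Therefore p is inert.

inert


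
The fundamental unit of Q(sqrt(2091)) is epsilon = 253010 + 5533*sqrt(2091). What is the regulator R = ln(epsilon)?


epsilon = 253010 + 5533*sqrt(2091)
= 506020.0000
R = ln(506020.0000)
= 13.1343

13.1343


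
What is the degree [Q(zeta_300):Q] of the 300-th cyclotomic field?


The degree equals Euler's totient phi(300).
300 = 2^2 * 3 * 5^2
phi(300) = 80

80


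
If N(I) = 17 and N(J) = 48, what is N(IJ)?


N(IJ) = N(I) * N(J)
= 17 * 48
= 816

816


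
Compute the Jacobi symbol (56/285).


Compute (56/285) via quadratic reciprocity:
  pull out 2: (2/285) = -1  (since 285 mod 8 = 5)
  pull out 2: (2/285) = -1  (since 285 mod 8 = 5)
  pull out 2: (2/285) = -1  (since 285 mod 8 = 5)
  reciprocity: (7/285) -> +(285/7)
  reduce: (5/7)
  reciprocity: (5/7) -> +(7/5)
  reduce: (2/5)
  pull out 2: (2/5) = -1  (since 5 mod 8 = 5)
  (1/5) = 1
Product of signs = 1

1


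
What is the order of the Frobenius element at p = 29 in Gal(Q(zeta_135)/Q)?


The Frobenius at p in Gal(Q(zeta_n)/Q) = (Z/nZ)* is the class of p, so its order is ord_135(29), the smallest k >= 1 with 29^k = 1 mod 135.
n = 135 = 3^3 * 5, phi(135) = 72; the order divides phi(n).
Divisors of 72: 1, 2, 3, 4, 6, 8, 9, 12, 18, 24, 36, 72
Repeated squaring mod 135: 29^1 = 29, 29^2 = 31, 29^4 = 16, 29^8 = 121, 29^16 = 61, 29^32 = 76, 29^64 = 106
Test divisors in increasing order:
  k=1: 29^1 = 29 mod 135
  k=2: 29^2 = 31 mod 135
  k=3: 29^3 = 31 * 29 = 89 mod 135
  k=4: 29^4 = 16 mod 135
  k=6: 29^6 = 16 * 31 = 91 mod 135
  k=8: 29^8 = 121 mod 135
  k=9: 29^9 = 121 * 29 = 134 mod 135
  k=12: 29^12 = 121 * 16 = 46 mod 135
  k=18: 29^18 = 61 * 31 = 1 mod 135  <- first divisor giving 1
Order = 18

18


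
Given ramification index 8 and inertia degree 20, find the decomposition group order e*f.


|D_P| = e * f
= 8 * 20
= 160

160


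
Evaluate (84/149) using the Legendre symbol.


p = 149 is prime, so compute (84/149) with the reciprocity algorithm (Jacobi-symbol steps: pull out 2s via (2/n), flip via reciprocity, reduce):
  pull out 2: (2/149) = -1  (since 149 mod 8 = 5)
  pull out 2: (2/149) = -1  (since 149 mod 8 = 5)
  reciprocity: (21/149) -> +(149/21)
  reduce: (2/21)
  pull out 2: (2/21) = -1  (since 21 mod 8 = 5)
  (1/21) = 1
Product of signs = -1
(84/149) = -1

-1


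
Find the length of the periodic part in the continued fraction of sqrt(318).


Run the CF algorithm for sqrt(318).
a_0 = floor(sqrt(318)) = 17; set m_0=0, q_0=1.
Recurrence: m' = q*a - m,  q' = (d - m'^2)/q,  a' = floor((a_0 + m')/q').
  step 1: m=17, q=29, a=1
  step 2: m=12, q=6, a=4
  step 3: m=12, q=29, a=1
  step 4: m=17, q=1, a=34
a_4 = 2*a_0 = 34, so the period closes here.
sqrt(318) = [17; 1, 4, 1, 34]
Period length = 4

4


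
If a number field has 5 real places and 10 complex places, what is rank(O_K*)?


By Dirichlet's unit theorem:
rank = r1 + r2 - 1
= 5 + 10 - 1
= 14

14


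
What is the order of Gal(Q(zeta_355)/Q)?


|Gal(Q(zeta_355)/Q)| = phi(355)
= 280

280


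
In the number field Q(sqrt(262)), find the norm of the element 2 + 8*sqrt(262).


N(a + b*sqrt(d)) = a^2 - d*b^2
= (2)^2 - (262)*(8)^2
= 4 - 16768
= -16764

-16764


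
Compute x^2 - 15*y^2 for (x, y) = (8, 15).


x^2 - d*y^2
= 8^2 - 15*15^2
= 64 - 3375
= -3311

-3311


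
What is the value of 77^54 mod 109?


p = 109 is prime and the exponent is (p-1)/2 = 54, so by Euler's criterion 77^54 = (77/109) = +1 or -1 mod 109.
Compute by square-and-multiply:
  54 = 32 + 16 + 4 + 2 (binary 110110)
  Repeated squaring mod 109: 77^1 = 77, 77^2 = 43, 77^4 = 105, 77^8 = 16, 77^16 = 38, 77^32 = 27
  77^54 = 77^32 * 77^16 * 77^4 * 77^2 = 27 * 38 * 105 * 43 mod 109
    27 * 38 = 1026 = 45 mod 109
    45 * 105 = 4725 = 38 mod 109
    38 * 43 = 1634 = 108 mod 109
  77^54 = 108 mod 109
Result 108 = p - 1 = -1 mod 109: 77 is a quadratic non-residue mod 109. As a residue in [0, p-1] the value is 108.
77^54 mod 109 = 108

108


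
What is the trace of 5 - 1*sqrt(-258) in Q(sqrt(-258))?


Tr(a + b*sqrt(d)) = (a + b*sqrt(d)) + (a - b*sqrt(d)) = 2a
= 2 * (5)
= 10

10


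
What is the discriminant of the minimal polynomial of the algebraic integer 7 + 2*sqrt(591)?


The element 7 + 2*sqrt(591) has minimal polynomial:
x^2 - 14*x - 2315
Discriminant = (-14)^2 - 4*(-2315)
= 196 + 9260
= 9456

9456


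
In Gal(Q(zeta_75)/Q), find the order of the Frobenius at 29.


The Frobenius at p in Gal(Q(zeta_n)/Q) = (Z/nZ)* is the class of p, so its order is ord_75(29), the smallest k >= 1 with 29^k = 1 mod 75.
n = 75 = 3 * 5^2, phi(75) = 40; the order divides phi(n).
Divisors of 40: 1, 2, 4, 5, 8, 10, 20, 40
Repeated squaring mod 75: 29^1 = 29, 29^2 = 16, 29^4 = 31, 29^8 = 61, 29^16 = 46, 29^32 = 16
Test divisors in increasing order:
  k=1: 29^1 = 29 mod 75
  k=2: 29^2 = 16 mod 75
  k=4: 29^4 = 31 mod 75
  k=5: 29^5 = 31 * 29 = 74 mod 75
  k=8: 29^8 = 61 mod 75
  k=10: 29^10 = 61 * 16 = 1 mod 75  <- first divisor giving 1
Order = 10

10


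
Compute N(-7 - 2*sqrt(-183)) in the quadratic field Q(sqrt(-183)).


N(a + b*sqrt(d)) = a^2 - d*b^2
= (-7)^2 - (-183)*(-2)^2
= 49 + 732
= 781

781


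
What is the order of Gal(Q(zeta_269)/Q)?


|Gal(Q(zeta_269)/Q)| = phi(269)
= 268

268


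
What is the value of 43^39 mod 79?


p = 79 is prime and the exponent is (p-1)/2 = 39, so by Euler's criterion 43^39 = (43/79) = +1 or -1 mod 79.
Compute by square-and-multiply:
  39 = 32 + 4 + 2 + 1 (binary 100111)
  Repeated squaring mod 79: 43^1 = 43, 43^2 = 32, 43^4 = 76, 43^8 = 9, 43^16 = 2, 43^32 = 4
  43^39 = 43^32 * 43^4 * 43^2 * 43^1 = 4 * 76 * 32 * 43 mod 79
    4 * 76 = 304 = 67 mod 79
    67 * 32 = 2144 = 11 mod 79
    11 * 43 = 473 = 78 mod 79
  43^39 = 78 mod 79
Result 78 = p - 1 = -1 mod 79: 43 is a quadratic non-residue mod 79. As a residue in [0, p-1] the value is 78.
43^39 mod 79 = 78

78


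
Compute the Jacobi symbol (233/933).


Compute (233/933) via quadratic reciprocity:
  reciprocity: (233/933) -> +(933/233)
  reduce: (1/233)
  (1/233) = 1
Product of signs = 1

1


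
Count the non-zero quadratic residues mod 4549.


For prime p, the number of non-zero quadratic residues is (p-1)/2.
= (4549-1)/2
= 2274

2274


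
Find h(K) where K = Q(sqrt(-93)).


K = Q(sqrt(-93)). d mod 4 = 3, so D = disc(K) = 4d = -372
h(K) equals the number of primitive reduced positive-definite forms (a, b, c) = a*x^2 + b*x*y + c*y^2 with b^2 - 4ac = D,
where reduced means |b| <= a <= c, with b >= 0 whenever |b| = a or a = c, and primitive means gcd(a, b, c) = 1.
Reduced forces 3a^2 <= |D| = 372, so 1 <= a <= 11; b must have the parity of D, and c = (b^2 - D)/(4a) must be an integer >= a.
Enumerate a = 1..11, b in [-a, a]:
  a=1: (1, 0, 93)  [1]
  a=2: (2, 2, 47)  [1]
  a=3: (3, 0, 31)  [1]
  a=4..5: none
  a=6: (6, 6, 17)  [1]
  a=7..11: none
Total reduced forms: 1 + 1 + 1 + 1 = 4
h = 4

4


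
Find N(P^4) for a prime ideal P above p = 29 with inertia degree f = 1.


N(P^a) = p^(a*f)
= 29^(4*1)
= 29^4
= 707281

707281


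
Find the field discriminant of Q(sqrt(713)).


For K = Q(sqrt(d)) with d squarefree: disc(K) = d if d = 1 mod 4, and disc(K) = 4d if d = 2 or 3 mod 4.
Here d = 713, and d mod 4 = 1.
d = 1 mod 4 (O_K = Z[(1+sqrt(d))/2]), so disc(K) = d = 713

713


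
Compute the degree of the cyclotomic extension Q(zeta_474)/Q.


The degree equals Euler's totient phi(474).
474 = 2 * 3 * 79
phi(474) = 156

156


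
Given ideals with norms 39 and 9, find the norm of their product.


N(IJ) = N(I) * N(J)
= 39 * 9
= 351

351


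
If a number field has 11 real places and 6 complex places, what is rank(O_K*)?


By Dirichlet's unit theorem:
rank = r1 + r2 - 1
= 11 + 6 - 1
= 16

16


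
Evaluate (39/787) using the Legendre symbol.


p = 787 is prime, so compute (39/787) with the reciprocity algorithm (Jacobi-symbol steps: pull out 2s via (2/n), flip via reciprocity, reduce):
  reciprocity: (39/787) -> -(787/39)
  reduce: (7/39)
  reciprocity: (7/39) -> -(39/7)
  reduce: (4/7)
  pull out 2: (2/7) = +1  (since 7 mod 8 = 7)
  pull out 2: (2/7) = +1  (since 7 mod 8 = 7)
  (1/7) = 1
Product of signs = 1
(39/787) = 1

1


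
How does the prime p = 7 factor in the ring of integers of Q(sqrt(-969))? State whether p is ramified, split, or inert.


K = Q(sqrt(-969)). Since d mod 4 = 3, disc(K) = -3876.
Check p | disc: -3876 mod 7 = 2.
p does not divide disc. Compute Legendre symbol (d/p):
4^((7-1)/2) mod 7 = 1
(d/p) = 1, so p splits: (p) = P*P' with e=1, f=1, g=2.
Therefore p is split.

split


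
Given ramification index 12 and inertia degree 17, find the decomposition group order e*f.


|D_P| = e * f
= 12 * 17
= 204

204


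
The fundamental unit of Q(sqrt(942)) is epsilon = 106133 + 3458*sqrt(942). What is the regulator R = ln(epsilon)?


epsilon = 106133 + 3458*sqrt(942)
= 212266.0000
R = ln(212266.0000)
= 12.2656

12.2656


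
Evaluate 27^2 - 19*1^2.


x^2 - d*y^2
= 27^2 - 19*1^2
= 729 - 19
= 710

710


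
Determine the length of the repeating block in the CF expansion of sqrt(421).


Run the CF algorithm for sqrt(421).
a_0 = floor(sqrt(421)) = 20; set m_0=0, q_0=1.
Recurrence: m' = q*a - m,  q' = (d - m'^2)/q,  a' = floor((a_0 + m')/q').
  step 1: m=20, q=21, a=1
  step 2: m=1, q=20, a=1
  step 3: m=19, q=3, a=13
  step 4: m=20, q=7, a=5
  step 5: m=15, q=28, a=1
  step 6: m=13, q=9, a=3
  step 7: m=14, q=25, a=1
  step 8: m=11, q=12, a=2
  step 9: m=13, q=21, a=1
  step 10: m=8, q=17, a=1
  step 11: m=9, q=20, a=1
  step 12: m=11, q=15, a=2
  step 13: m=19, q=4, a=9
  step 14: m=17, q=33, a=1
  step 15: m=16, q=5, a=7
  step 16: m=19, q=12, a=3
  step 17: m=17, q=11, a=3
  step 18: m=16, q=15, a=2
  step 19: m=14, q=15, a=2
  step 20: m=16, q=11, a=3
  step 21: m=17, q=12, a=3
  step 22: m=19, q=5, a=7
  step 23: m=16, q=33, a=1
  step 24: m=17, q=4, a=9
  step 25: m=19, q=15, a=2
  step 26: m=11, q=20, a=1
  step 27: m=9, q=17, a=1
  step 28: m=8, q=21, a=1
  step 29: m=13, q=12, a=2
  step 30: m=11, q=25, a=1
  step 31: m=14, q=9, a=3
  step 32: m=13, q=28, a=1
  step 33: m=15, q=7, a=5
  step 34: m=20, q=3, a=13
  step 35: m=19, q=20, a=1
  step 36: m=1, q=21, a=1
  step 37: m=20, q=1, a=40
a_37 = 2*a_0 = 40, so the period closes here.
sqrt(421) = [20; 1, 1, 13, 5, 1, 3, 1, 2, 1, 1, 1, 2, 9, 1, 7, 3, 3, 2, 2, 3, 3, 7, 1, 9, 2, 1, 1, 1, 2, 1, 3, 1, 5, 13, 1, 1, 40]
Period length = 37

37


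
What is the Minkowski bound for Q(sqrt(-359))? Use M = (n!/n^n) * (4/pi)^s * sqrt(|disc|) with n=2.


d = -359, d mod 4 = 1, so disc(K) = d = -359; |disc(K)| = 359
Imaginary quadratic field, so n = 2, s = r2 = 1, r1 = 0
M = (n!/n^n) * (4/pi)^s * sqrt(|disc(K)|) = (2!/2^2) * (4/pi)^1 * sqrt(359)
= 0.5 * 1.273240 * 18.947295
= 12.0622

12.0622


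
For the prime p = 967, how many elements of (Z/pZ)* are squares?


For prime p, the number of non-zero quadratic residues is (p-1)/2.
= (967-1)/2
= 483

483


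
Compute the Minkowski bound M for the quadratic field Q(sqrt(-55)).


d = -55, d mod 4 = 1, so disc(K) = d = -55; |disc(K)| = 55
Imaginary quadratic field, so n = 2, s = r2 = 1, r1 = 0
M = (n!/n^n) * (4/pi)^s * sqrt(|disc(K)|) = (2!/2^2) * (4/pi)^1 * sqrt(55)
= 0.5 * 1.273240 * 7.416198
= 4.7213

4.7213


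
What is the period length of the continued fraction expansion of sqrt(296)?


Run the CF algorithm for sqrt(296).
a_0 = floor(sqrt(296)) = 17; set m_0=0, q_0=1.
Recurrence: m' = q*a - m,  q' = (d - m'^2)/q,  a' = floor((a_0 + m')/q').
  step 1: m=17, q=7, a=4
  step 2: m=11, q=25, a=1
  step 3: m=14, q=4, a=7
  step 4: m=14, q=25, a=1
  step 5: m=11, q=7, a=4
  step 6: m=17, q=1, a=34
a_6 = 2*a_0 = 34, so the period closes here.
sqrt(296) = [17; 4, 1, 7, 1, 4, 34]
Period length = 6

6


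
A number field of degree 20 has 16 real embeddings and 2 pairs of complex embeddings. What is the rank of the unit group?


By Dirichlet's unit theorem:
rank = r1 + r2 - 1
= 16 + 2 - 1
= 17

17


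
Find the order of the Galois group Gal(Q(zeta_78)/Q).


|Gal(Q(zeta_78)/Q)| = phi(78)
= 24

24


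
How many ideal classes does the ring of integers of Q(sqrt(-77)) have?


K = Q(sqrt(-77)). d mod 4 = 3, so D = disc(K) = 4d = -308
h(K) equals the number of primitive reduced positive-definite forms (a, b, c) = a*x^2 + b*x*y + c*y^2 with b^2 - 4ac = D,
where reduced means |b| <= a <= c, with b >= 0 whenever |b| = a or a = c, and primitive means gcd(a, b, c) = 1.
Reduced forces 3a^2 <= |D| = 308, so 1 <= a <= 10; b must have the parity of D, and c = (b^2 - D)/(4a) must be an integer >= a.
Enumerate a = 1..10, b in [-a, a]:
  a=1: (1, 0, 77)  [1]
  a=2: (2, 2, 39)  [1]
  a=3: (3, -2, 26), (3, 2, 26)  [2]
  a=4..5: none
  a=6: (6, -2, 13), (6, 2, 13)  [2]
  a=7: (7, 0, 11)  [1]
  a=8: none
  a=9: (9, 4, 9)  [1]
  a=10: none
Total reduced forms: 1 + 1 + 2 + 2 + 1 + 1 = 8
h = 8

8


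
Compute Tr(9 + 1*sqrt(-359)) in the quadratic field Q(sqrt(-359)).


Tr(a + b*sqrt(d)) = (a + b*sqrt(d)) + (a - b*sqrt(d)) = 2a
= 2 * (9)
= 18

18


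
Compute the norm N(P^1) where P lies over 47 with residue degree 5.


N(P^a) = p^(a*f)
= 47^(1*5)
= 47^5
= 229345007

229345007


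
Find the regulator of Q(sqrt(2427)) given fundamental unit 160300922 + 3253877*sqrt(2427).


epsilon = 160300922 + 3253877*sqrt(2427)
= 3.2060e+08
R = ln(3.2060e+08)
= 19.5857

19.5857


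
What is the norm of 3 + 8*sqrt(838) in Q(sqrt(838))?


N(a + b*sqrt(d)) = a^2 - d*b^2
= (3)^2 - (838)*(8)^2
= 9 - 53632
= -53623

-53623


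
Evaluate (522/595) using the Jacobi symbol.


Compute (522/595) via quadratic reciprocity:
  pull out 2: (2/595) = -1  (since 595 mod 8 = 3)
  reciprocity: (261/595) -> +(595/261)
  reduce: (73/261)
  reciprocity: (73/261) -> +(261/73)
  reduce: (42/73)
  pull out 2: (2/73) = +1  (since 73 mod 8 = 1)
  reciprocity: (21/73) -> +(73/21)
  reduce: (10/21)
  pull out 2: (2/21) = -1  (since 21 mod 8 = 5)
  reciprocity: (5/21) -> +(21/5)
  reduce: (1/5)
  (1/5) = 1
Product of signs = 1

1


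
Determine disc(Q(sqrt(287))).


For K = Q(sqrt(d)) with d squarefree: disc(K) = d if d = 1 mod 4, and disc(K) = 4d if d = 2 or 3 mod 4.
Here d = 287, and d mod 4 = 3.
d = 3 mod 4, not 1 (O_K = Z[sqrt(d)]), so disc(K) = 4d = 4 * (287) = 1148

1148


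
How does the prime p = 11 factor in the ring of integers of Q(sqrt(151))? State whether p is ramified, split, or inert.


K = Q(sqrt(151)). Since d mod 4 = 3, disc(K) = 604.
Check p | disc: 604 mod 11 = 10.
p does not divide disc. Compute Legendre symbol (d/p):
8^((11-1)/2) mod 11 = -1
(d/p) = -1, so p is inert: (p) stays prime with e=1, f=2, g=1.
Therefore p is inert.

inert


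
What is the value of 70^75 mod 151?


p = 151 is prime and the exponent is (p-1)/2 = 75, so by Euler's criterion 70^75 = (70/151) = +1 or -1 mod 151.
Compute by square-and-multiply:
  75 = 64 + 8 + 2 + 1 (binary 1001011)
  Repeated squaring mod 151: 70^1 = 70, 70^2 = 68, 70^4 = 94, 70^8 = 78, 70^16 = 44, 70^32 = 124, 70^64 = 125
  70^75 = 70^64 * 70^8 * 70^2 * 70^1 = 125 * 78 * 68 * 70 mod 151
    125 * 78 = 9750 = 86 mod 151
    86 * 68 = 5848 = 110 mod 151
    110 * 70 = 7700 = 150 mod 151
  70^75 = 150 mod 151
Result 150 = p - 1 = -1 mod 151: 70 is a quadratic non-residue mod 151. As a residue in [0, p-1] the value is 150.
70^75 mod 151 = 150

150


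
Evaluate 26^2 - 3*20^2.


x^2 - d*y^2
= 26^2 - 3*20^2
= 676 - 1200
= -524

-524


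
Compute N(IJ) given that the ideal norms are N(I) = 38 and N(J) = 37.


N(IJ) = N(I) * N(J)
= 38 * 37
= 1406

1406


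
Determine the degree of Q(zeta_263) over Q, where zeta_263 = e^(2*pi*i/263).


The degree equals Euler's totient phi(263).
263 = 263
phi(263) = 262

262


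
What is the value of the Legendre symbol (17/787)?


p = 787 is prime, so compute (17/787) with the reciprocity algorithm (Jacobi-symbol steps: pull out 2s via (2/n), flip via reciprocity, reduce):
  reciprocity: (17/787) -> +(787/17)
  reduce: (5/17)
  reciprocity: (5/17) -> +(17/5)
  reduce: (2/5)
  pull out 2: (2/5) = -1  (since 5 mod 8 = 5)
  (1/5) = 1
Product of signs = -1
(17/787) = -1

-1


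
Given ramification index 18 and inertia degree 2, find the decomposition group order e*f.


|D_P| = e * f
= 18 * 2
= 36

36


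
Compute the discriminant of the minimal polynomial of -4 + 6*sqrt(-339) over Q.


The element -4 + 6*sqrt(-339) has minimal polynomial:
x^2 + 8*x + 12220
Discriminant = (8)^2 - 4*(12220)
= 64 - 48880
= -48816

-48816
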